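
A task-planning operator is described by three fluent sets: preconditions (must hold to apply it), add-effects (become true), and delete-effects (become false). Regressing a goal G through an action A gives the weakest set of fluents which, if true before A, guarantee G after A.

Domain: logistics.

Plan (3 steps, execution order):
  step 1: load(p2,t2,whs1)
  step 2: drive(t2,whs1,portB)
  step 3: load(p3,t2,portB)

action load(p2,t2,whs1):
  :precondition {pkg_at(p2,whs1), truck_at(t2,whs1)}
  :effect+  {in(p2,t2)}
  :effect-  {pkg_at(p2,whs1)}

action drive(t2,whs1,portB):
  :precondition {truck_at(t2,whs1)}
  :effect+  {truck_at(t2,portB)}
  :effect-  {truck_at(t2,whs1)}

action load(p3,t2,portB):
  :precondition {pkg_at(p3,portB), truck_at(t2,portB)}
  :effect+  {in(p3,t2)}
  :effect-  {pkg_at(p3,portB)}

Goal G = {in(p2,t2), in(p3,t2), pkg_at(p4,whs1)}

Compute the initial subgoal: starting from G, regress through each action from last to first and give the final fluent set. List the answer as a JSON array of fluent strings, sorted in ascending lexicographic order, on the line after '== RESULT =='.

Regress step by step:
  through step 3 (load(p3,t2,portB)): drop {in(p3,t2)}, keep {in(p2,t2), pkg_at(p4,whs1)}, require {pkg_at(p3,portB), truck_at(t2,portB)}
    → {in(p2,t2), pkg_at(p3,portB), pkg_at(p4,whs1), truck_at(t2,portB)}
  through step 2 (drive(t2,whs1,portB)): drop {truck_at(t2,portB)}, keep {in(p2,t2), pkg_at(p3,portB), pkg_at(p4,whs1)}, require {truck_at(t2,whs1)}
    → {in(p2,t2), pkg_at(p3,portB), pkg_at(p4,whs1), truck_at(t2,whs1)}
  through step 1 (load(p2,t2,whs1)): drop {in(p2,t2)}, keep {pkg_at(p3,portB), pkg_at(p4,whs1), truck_at(t2,whs1)}, require {pkg_at(p2,whs1), truck_at(t2,whs1)}
    → {pkg_at(p2,whs1), pkg_at(p3,portB), pkg_at(p4,whs1), truck_at(t2,whs1)}

== RESULT ==
["pkg_at(p2,whs1)", "pkg_at(p3,portB)", "pkg_at(p4,whs1)", "truck_at(t2,whs1)"]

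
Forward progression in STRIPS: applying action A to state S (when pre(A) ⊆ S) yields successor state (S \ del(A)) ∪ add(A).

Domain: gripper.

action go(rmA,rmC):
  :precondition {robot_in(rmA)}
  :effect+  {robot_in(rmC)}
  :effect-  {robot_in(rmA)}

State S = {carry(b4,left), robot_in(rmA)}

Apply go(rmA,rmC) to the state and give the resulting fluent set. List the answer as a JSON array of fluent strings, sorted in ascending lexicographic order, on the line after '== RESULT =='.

Compute (S \ del) ∪ add:
  pre ⊆ S: {robot_in(rmA)} ⊆ S  — applicable
  S \ del = {carry(b4,left)}
  ∪ add   = {carry(b4,left), robot_in(rmC)}

== RESULT ==
["carry(b4,left)", "robot_in(rmC)"]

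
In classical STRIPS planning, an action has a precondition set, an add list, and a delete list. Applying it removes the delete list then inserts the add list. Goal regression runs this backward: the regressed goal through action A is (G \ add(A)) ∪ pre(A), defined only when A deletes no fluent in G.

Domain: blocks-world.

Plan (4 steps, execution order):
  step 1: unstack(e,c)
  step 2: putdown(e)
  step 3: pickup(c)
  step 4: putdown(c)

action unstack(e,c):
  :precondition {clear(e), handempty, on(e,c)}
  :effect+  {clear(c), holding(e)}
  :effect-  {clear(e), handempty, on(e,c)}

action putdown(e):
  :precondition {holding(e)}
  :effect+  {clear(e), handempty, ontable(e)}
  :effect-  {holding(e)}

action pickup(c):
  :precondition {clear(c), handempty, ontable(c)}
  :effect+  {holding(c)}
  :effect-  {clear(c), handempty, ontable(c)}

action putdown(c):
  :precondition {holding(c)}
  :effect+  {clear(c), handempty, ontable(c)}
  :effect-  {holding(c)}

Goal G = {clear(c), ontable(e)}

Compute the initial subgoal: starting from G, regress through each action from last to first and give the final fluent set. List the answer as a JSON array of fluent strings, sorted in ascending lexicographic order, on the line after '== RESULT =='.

Regress step by step:
  through step 4 (putdown(c)): drop {clear(c)}, keep {ontable(e)}, require {holding(c)}
    → {holding(c), ontable(e)}
  through step 3 (pickup(c)): drop {holding(c)}, keep {ontable(e)}, require {clear(c), handempty, ontable(c)}
    → {clear(c), handempty, ontable(c), ontable(e)}
  through step 2 (putdown(e)): drop {handempty, ontable(e)}, keep {clear(c), ontable(c)}, require {holding(e)}
    → {clear(c), holding(e), ontable(c)}
  through step 1 (unstack(e,c)): drop {clear(c), holding(e)}, keep {ontable(c)}, require {clear(e), handempty, on(e,c)}
    → {clear(e), handempty, on(e,c), ontable(c)}

== RESULT ==
["clear(e)", "handempty", "on(e,c)", "ontable(c)"]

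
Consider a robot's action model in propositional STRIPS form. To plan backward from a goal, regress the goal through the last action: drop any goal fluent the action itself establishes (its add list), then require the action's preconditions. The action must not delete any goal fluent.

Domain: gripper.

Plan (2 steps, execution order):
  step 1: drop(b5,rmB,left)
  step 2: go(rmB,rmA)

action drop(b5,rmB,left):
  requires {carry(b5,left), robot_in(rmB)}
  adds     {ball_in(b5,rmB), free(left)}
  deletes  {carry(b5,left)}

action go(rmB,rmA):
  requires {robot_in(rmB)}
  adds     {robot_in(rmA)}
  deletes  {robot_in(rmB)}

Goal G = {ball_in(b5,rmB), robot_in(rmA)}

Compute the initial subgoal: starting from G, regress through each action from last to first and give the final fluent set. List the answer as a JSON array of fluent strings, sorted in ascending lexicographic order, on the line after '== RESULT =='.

Regress step by step:
  through step 2 (go(rmB,rmA)): drop {robot_in(rmA)}, keep {ball_in(b5,rmB)}, require {robot_in(rmB)}
    → {ball_in(b5,rmB), robot_in(rmB)}
  through step 1 (drop(b5,rmB,left)): drop {ball_in(b5,rmB)}, keep {robot_in(rmB)}, require {carry(b5,left), robot_in(rmB)}
    → {carry(b5,left), robot_in(rmB)}

== RESULT ==
["carry(b5,left)", "robot_in(rmB)"]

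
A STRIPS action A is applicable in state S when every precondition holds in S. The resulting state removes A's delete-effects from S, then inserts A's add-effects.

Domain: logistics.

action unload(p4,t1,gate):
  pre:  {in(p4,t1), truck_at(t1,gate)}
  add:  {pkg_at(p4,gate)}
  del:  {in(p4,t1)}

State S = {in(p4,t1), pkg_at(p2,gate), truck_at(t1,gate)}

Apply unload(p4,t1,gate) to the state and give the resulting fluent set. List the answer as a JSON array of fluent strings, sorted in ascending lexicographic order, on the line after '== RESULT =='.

Compute (S \ del) ∪ add:
  pre ⊆ S: {in(p4,t1), truck_at(t1,gate)} ⊆ S  — applicable
  S \ del = {pkg_at(p2,gate), truck_at(t1,gate)}
  ∪ add   = {pkg_at(p2,gate), pkg_at(p4,gate), truck_at(t1,gate)}

== RESULT ==
["pkg_at(p2,gate)", "pkg_at(p4,gate)", "truck_at(t1,gate)"]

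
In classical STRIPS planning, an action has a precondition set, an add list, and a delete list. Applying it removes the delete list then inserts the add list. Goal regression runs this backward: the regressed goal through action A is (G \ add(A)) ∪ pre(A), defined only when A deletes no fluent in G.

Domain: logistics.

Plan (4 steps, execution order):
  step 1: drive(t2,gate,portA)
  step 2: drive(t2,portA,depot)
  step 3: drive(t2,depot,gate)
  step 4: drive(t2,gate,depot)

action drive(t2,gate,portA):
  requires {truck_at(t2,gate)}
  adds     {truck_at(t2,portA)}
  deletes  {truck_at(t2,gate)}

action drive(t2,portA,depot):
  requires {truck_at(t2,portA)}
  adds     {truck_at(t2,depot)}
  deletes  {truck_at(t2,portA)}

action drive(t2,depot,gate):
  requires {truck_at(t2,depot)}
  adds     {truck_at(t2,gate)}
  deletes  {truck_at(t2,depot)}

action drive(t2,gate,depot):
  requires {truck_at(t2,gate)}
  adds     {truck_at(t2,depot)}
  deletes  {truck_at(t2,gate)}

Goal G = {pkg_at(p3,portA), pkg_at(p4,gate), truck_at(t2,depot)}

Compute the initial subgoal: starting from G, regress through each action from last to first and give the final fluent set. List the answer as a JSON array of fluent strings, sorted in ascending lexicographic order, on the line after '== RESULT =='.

Work backward from the goal:
  through step 4 (drive(t2,gate,depot)): drop {truck_at(t2,depot)}, keep {pkg_at(p3,portA), pkg_at(p4,gate)}, require {truck_at(t2,gate)}
    → {pkg_at(p3,portA), pkg_at(p4,gate), truck_at(t2,gate)}
  through step 3 (drive(t2,depot,gate)): drop {truck_at(t2,gate)}, keep {pkg_at(p3,portA), pkg_at(p4,gate)}, require {truck_at(t2,depot)}
    → {pkg_at(p3,portA), pkg_at(p4,gate), truck_at(t2,depot)}
  through step 2 (drive(t2,portA,depot)): drop {truck_at(t2,depot)}, keep {pkg_at(p3,portA), pkg_at(p4,gate)}, require {truck_at(t2,portA)}
    → {pkg_at(p3,portA), pkg_at(p4,gate), truck_at(t2,portA)}
  through step 1 (drive(t2,gate,portA)): drop {truck_at(t2,portA)}, keep {pkg_at(p3,portA), pkg_at(p4,gate)}, require {truck_at(t2,gate)}
    → {pkg_at(p3,portA), pkg_at(p4,gate), truck_at(t2,gate)}

== RESULT ==
["pkg_at(p3,portA)", "pkg_at(p4,gate)", "truck_at(t2,gate)"]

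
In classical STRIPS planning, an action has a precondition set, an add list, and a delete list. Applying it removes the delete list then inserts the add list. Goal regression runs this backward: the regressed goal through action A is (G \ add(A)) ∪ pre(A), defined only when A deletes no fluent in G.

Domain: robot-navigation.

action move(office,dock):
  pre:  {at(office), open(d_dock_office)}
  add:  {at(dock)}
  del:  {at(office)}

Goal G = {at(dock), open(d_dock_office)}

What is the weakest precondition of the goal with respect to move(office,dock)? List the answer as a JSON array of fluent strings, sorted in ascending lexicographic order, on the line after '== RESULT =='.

Regress:
  G ∩ del = {}  (empty — regression defined)
  G \ add = {at(dock), open(d_dock_office)} \ {at(dock)} = {open(d_dock_office)}
  ∪ pre   = {open(d_dock_office)} ∪ {at(office), open(d_dock_office)}
          = {at(office), open(d_dock_office)}

== RESULT ==
["at(office)", "open(d_dock_office)"]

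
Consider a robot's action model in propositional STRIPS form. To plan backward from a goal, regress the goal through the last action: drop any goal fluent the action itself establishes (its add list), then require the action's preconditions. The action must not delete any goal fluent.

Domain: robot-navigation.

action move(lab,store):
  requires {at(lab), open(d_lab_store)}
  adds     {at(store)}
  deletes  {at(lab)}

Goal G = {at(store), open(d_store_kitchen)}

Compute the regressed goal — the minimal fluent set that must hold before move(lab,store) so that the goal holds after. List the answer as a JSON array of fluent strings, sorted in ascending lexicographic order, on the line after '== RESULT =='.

Regress:
  G ∩ del = {}  (empty — regression defined)
  G \ add = {at(store), open(d_store_kitchen)} \ {at(store)} = {open(d_store_kitchen)}
  ∪ pre   = {open(d_store_kitchen)} ∪ {at(lab), open(d_lab_store)}
          = {at(lab), open(d_lab_store), open(d_store_kitchen)}

== RESULT ==
["at(lab)", "open(d_lab_store)", "open(d_store_kitchen)"]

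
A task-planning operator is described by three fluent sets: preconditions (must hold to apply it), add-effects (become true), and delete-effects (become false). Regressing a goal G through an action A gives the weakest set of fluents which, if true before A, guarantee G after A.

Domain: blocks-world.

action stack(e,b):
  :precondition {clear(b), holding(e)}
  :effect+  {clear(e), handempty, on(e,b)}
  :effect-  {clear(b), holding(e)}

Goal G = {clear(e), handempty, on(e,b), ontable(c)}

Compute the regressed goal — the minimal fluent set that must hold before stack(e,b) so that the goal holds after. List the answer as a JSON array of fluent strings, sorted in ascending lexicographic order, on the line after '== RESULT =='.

Regress:
  G ∩ del = {}  (empty — regression defined)
  G \ add = {clear(e), handempty, on(e,b), ontable(c)} \ {clear(e), handempty, on(e,b)} = {ontable(c)}
  ∪ pre   = {ontable(c)} ∪ {clear(b), holding(e)}
          = {clear(b), holding(e), ontable(c)}

== RESULT ==
["clear(b)", "holding(e)", "ontable(c)"]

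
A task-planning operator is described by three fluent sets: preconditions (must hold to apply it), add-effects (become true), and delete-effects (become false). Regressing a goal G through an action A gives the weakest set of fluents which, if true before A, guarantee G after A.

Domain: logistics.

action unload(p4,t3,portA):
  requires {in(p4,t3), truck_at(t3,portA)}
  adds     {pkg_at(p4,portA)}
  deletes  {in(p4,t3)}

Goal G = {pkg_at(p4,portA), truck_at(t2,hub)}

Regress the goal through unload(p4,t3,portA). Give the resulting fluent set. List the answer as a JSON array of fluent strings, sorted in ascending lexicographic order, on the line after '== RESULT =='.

Compute (G \ add) ∪ pre:
  G ∩ del = {}  (empty — regression defined)
  G \ add = {pkg_at(p4,portA), truck_at(t2,hub)} \ {pkg_at(p4,portA)} = {truck_at(t2,hub)}
  ∪ pre   = {truck_at(t2,hub)} ∪ {in(p4,t3), truck_at(t3,portA)}
          = {in(p4,t3), truck_at(t2,hub), truck_at(t3,portA)}

== RESULT ==
["in(p4,t3)", "truck_at(t2,hub)", "truck_at(t3,portA)"]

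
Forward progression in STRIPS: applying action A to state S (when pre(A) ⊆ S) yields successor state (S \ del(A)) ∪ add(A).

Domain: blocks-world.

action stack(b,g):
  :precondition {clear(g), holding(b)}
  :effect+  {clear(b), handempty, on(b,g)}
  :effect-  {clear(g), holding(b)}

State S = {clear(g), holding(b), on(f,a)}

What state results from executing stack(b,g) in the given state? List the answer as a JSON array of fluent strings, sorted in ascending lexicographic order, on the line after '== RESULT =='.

Compute (S \ del) ∪ add:
  pre ⊆ S: {clear(g), holding(b)} ⊆ S  — applicable
  S \ del = {on(f,a)}
  ∪ add   = {clear(b), handempty, on(b,g), on(f,a)}

== RESULT ==
["clear(b)", "handempty", "on(b,g)", "on(f,a)"]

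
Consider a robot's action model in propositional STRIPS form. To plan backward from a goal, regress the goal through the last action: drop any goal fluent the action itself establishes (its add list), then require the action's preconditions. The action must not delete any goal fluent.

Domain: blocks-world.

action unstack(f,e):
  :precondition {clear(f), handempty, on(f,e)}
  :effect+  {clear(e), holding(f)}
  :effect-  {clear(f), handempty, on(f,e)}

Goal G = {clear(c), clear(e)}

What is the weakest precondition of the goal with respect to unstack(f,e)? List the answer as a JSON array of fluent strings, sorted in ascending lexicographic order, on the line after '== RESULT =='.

Regress:
  G ∩ del = {}  (empty — regression defined)
  G \ add = {clear(c), clear(e)} \ {clear(e), holding(f)} = {clear(c)}
  ∪ pre   = {clear(c)} ∪ {clear(f), handempty, on(f,e)}
          = {clear(c), clear(f), handempty, on(f,e)}

== RESULT ==
["clear(c)", "clear(f)", "handempty", "on(f,e)"]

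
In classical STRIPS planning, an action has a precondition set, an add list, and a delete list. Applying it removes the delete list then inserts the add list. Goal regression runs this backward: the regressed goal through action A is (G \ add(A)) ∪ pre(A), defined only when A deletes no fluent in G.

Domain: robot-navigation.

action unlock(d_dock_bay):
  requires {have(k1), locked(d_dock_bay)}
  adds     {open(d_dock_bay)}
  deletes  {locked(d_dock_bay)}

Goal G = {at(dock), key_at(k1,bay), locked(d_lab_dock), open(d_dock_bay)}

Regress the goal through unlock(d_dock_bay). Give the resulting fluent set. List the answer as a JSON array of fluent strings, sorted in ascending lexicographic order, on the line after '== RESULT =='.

Compute (G \ add) ∪ pre:
  G ∩ del = {}  (empty — regression defined)
  G \ add = {at(dock), key_at(k1,bay), locked(d_lab_dock), open(d_dock_bay)} \ {open(d_dock_bay)} = {at(dock), key_at(k1,bay), locked(d_lab_dock)}
  ∪ pre   = {at(dock), key_at(k1,bay), locked(d_lab_dock)} ∪ {have(k1), locked(d_dock_bay)}
          = {at(dock), have(k1), key_at(k1,bay), locked(d_dock_bay), locked(d_lab_dock)}

== RESULT ==
["at(dock)", "have(k1)", "key_at(k1,bay)", "locked(d_dock_bay)", "locked(d_lab_dock)"]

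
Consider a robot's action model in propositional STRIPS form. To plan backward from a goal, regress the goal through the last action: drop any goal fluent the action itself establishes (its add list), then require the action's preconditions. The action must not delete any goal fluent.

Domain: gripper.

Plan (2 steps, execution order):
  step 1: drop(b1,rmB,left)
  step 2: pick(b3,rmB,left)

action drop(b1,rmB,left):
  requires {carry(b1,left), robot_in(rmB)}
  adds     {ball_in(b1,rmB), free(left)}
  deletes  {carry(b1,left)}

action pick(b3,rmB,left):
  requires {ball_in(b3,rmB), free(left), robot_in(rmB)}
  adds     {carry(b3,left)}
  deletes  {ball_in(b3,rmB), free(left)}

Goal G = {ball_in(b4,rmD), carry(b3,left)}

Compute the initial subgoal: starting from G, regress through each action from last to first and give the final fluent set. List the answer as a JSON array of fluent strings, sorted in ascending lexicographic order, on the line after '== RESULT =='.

Regress step by step:
  through step 2 (pick(b3,rmB,left)): drop {carry(b3,left)}, keep {ball_in(b4,rmD)}, require {ball_in(b3,rmB), free(left), robot_in(rmB)}
    → {ball_in(b3,rmB), ball_in(b4,rmD), free(left), robot_in(rmB)}
  through step 1 (drop(b1,rmB,left)): drop {free(left)}, keep {ball_in(b3,rmB), ball_in(b4,rmD), robot_in(rmB)}, require {carry(b1,left), robot_in(rmB)}
    → {ball_in(b3,rmB), ball_in(b4,rmD), carry(b1,left), robot_in(rmB)}

== RESULT ==
["ball_in(b3,rmB)", "ball_in(b4,rmD)", "carry(b1,left)", "robot_in(rmB)"]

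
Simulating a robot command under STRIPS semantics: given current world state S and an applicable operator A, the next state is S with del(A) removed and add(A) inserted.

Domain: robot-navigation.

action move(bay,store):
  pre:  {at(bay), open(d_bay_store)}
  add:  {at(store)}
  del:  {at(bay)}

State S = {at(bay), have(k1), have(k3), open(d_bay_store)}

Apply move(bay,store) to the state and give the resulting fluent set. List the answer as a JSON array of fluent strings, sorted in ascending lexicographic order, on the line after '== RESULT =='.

Progress:
  pre ⊆ S: {at(bay), open(d_bay_store)} ⊆ S  — applicable
  S \ del = {have(k1), have(k3), open(d_bay_store)}
  ∪ add   = {at(store), have(k1), have(k3), open(d_bay_store)}

== RESULT ==
["at(store)", "have(k1)", "have(k3)", "open(d_bay_store)"]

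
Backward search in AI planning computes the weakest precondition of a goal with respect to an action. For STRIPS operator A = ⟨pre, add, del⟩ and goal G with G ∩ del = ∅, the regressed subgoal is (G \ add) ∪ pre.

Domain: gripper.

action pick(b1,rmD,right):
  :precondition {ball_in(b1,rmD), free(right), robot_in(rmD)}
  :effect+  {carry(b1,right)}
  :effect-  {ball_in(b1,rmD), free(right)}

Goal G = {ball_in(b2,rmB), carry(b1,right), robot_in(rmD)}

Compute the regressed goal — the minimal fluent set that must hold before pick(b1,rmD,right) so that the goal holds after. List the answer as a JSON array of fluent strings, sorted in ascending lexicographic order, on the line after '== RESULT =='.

Regress:
  G ∩ del = {}  (empty — regression defined)
  G \ add = {ball_in(b2,rmB), carry(b1,right), robot_in(rmD)} \ {carry(b1,right)} = {ball_in(b2,rmB), robot_in(rmD)}
  ∪ pre   = {ball_in(b2,rmB), robot_in(rmD)} ∪ {ball_in(b1,rmD), free(right), robot_in(rmD)}
          = {ball_in(b1,rmD), ball_in(b2,rmB), free(right), robot_in(rmD)}

== RESULT ==
["ball_in(b1,rmD)", "ball_in(b2,rmB)", "free(right)", "robot_in(rmD)"]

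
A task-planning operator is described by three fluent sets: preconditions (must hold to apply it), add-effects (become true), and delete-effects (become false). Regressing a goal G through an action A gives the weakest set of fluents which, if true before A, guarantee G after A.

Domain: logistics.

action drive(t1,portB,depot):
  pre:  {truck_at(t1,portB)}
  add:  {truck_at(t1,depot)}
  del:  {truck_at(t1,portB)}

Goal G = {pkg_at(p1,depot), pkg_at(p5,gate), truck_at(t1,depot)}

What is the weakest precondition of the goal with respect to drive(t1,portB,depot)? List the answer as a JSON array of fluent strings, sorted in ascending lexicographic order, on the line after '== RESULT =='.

Compute (G \ add) ∪ pre:
  G ∩ del = {}  (empty — regression defined)
  G \ add = {pkg_at(p1,depot), pkg_at(p5,gate), truck_at(t1,depot)} \ {truck_at(t1,depot)} = {pkg_at(p1,depot), pkg_at(p5,gate)}
  ∪ pre   = {pkg_at(p1,depot), pkg_at(p5,gate)} ∪ {truck_at(t1,portB)}
          = {pkg_at(p1,depot), pkg_at(p5,gate), truck_at(t1,portB)}

== RESULT ==
["pkg_at(p1,depot)", "pkg_at(p5,gate)", "truck_at(t1,portB)"]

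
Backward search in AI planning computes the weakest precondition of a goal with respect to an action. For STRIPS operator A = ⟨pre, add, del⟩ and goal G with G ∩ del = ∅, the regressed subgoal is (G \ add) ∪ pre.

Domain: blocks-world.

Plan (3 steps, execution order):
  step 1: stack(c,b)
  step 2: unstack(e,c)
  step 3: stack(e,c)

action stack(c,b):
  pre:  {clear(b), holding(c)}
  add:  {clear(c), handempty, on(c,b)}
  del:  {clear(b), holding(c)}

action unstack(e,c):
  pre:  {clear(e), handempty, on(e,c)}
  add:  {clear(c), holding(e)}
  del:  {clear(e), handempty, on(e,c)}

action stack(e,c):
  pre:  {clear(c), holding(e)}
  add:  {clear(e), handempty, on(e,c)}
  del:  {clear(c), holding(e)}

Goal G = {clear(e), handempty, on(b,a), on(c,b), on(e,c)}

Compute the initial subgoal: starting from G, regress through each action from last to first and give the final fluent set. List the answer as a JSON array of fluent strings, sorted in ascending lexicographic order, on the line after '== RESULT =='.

Work backward from the goal:
  through step 3 (stack(e,c)): drop {clear(e), handempty, on(e,c)}, keep {on(b,a), on(c,b)}, require {clear(c), holding(e)}
    → {clear(c), holding(e), on(b,a), on(c,b)}
  through step 2 (unstack(e,c)): drop {clear(c), holding(e)}, keep {on(b,a), on(c,b)}, require {clear(e), handempty, on(e,c)}
    → {clear(e), handempty, on(b,a), on(c,b), on(e,c)}
  through step 1 (stack(c,b)): drop {handempty, on(c,b)}, keep {clear(e), on(b,a), on(e,c)}, require {clear(b), holding(c)}
    → {clear(b), clear(e), holding(c), on(b,a), on(e,c)}

== RESULT ==
["clear(b)", "clear(e)", "holding(c)", "on(b,a)", "on(e,c)"]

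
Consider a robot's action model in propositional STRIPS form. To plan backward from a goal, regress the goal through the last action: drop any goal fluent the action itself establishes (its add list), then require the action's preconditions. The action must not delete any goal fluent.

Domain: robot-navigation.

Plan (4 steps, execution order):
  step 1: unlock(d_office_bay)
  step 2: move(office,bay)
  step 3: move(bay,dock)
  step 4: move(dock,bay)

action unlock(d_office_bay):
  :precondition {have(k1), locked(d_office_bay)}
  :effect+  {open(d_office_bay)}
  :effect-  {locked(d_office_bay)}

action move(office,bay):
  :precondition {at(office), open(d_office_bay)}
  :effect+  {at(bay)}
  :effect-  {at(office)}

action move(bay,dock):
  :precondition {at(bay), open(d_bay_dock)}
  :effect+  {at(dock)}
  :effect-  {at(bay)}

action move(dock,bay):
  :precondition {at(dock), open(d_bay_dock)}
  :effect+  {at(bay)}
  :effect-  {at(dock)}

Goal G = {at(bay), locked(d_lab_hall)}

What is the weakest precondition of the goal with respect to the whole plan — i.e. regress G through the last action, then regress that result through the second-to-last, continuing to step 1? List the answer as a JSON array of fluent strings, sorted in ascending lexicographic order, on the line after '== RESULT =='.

Regress step by step:
  through step 4 (move(dock,bay)): drop {at(bay)}, keep {locked(d_lab_hall)}, require {at(dock), open(d_bay_dock)}
    → {at(dock), locked(d_lab_hall), open(d_bay_dock)}
  through step 3 (move(bay,dock)): drop {at(dock)}, keep {locked(d_lab_hall), open(d_bay_dock)}, require {at(bay), open(d_bay_dock)}
    → {at(bay), locked(d_lab_hall), open(d_bay_dock)}
  through step 2 (move(office,bay)): drop {at(bay)}, keep {locked(d_lab_hall), open(d_bay_dock)}, require {at(office), open(d_office_bay)}
    → {at(office), locked(d_lab_hall), open(d_bay_dock), open(d_office_bay)}
  through step 1 (unlock(d_office_bay)): drop {open(d_office_bay)}, keep {at(office), locked(d_lab_hall), open(d_bay_dock)}, require {have(k1), locked(d_office_bay)}
    → {at(office), have(k1), locked(d_lab_hall), locked(d_office_bay), open(d_bay_dock)}

== RESULT ==
["at(office)", "have(k1)", "locked(d_lab_hall)", "locked(d_office_bay)", "open(d_bay_dock)"]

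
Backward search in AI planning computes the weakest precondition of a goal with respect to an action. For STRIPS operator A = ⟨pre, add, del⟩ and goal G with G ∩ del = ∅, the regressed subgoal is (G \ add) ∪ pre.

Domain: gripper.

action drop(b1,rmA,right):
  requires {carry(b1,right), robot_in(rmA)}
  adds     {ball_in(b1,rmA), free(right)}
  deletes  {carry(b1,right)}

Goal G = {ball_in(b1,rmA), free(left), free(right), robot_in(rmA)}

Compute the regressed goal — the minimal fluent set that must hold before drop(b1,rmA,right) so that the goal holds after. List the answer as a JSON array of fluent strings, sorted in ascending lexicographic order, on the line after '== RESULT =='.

Compute (G \ add) ∪ pre:
  G ∩ del = {}  (empty — regression defined)
  G \ add = {ball_in(b1,rmA), free(left), free(right), robot_in(rmA)} \ {ball_in(b1,rmA), free(right)} = {free(left), robot_in(rmA)}
  ∪ pre   = {free(left), robot_in(rmA)} ∪ {carry(b1,right), robot_in(rmA)}
          = {carry(b1,right), free(left), robot_in(rmA)}

== RESULT ==
["carry(b1,right)", "free(left)", "robot_in(rmA)"]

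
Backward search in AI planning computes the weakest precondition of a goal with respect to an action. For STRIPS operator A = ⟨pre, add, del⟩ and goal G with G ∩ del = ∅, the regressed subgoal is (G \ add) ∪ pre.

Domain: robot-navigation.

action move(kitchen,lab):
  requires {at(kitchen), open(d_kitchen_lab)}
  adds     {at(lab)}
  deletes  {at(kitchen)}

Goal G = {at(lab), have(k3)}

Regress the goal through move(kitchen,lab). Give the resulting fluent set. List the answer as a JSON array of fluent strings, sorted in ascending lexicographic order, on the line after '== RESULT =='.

Compute (G \ add) ∪ pre:
  G ∩ del = {}  (empty — regression defined)
  G \ add = {at(lab), have(k3)} \ {at(lab)} = {have(k3)}
  ∪ pre   = {have(k3)} ∪ {at(kitchen), open(d_kitchen_lab)}
          = {at(kitchen), have(k3), open(d_kitchen_lab)}

== RESULT ==
["at(kitchen)", "have(k3)", "open(d_kitchen_lab)"]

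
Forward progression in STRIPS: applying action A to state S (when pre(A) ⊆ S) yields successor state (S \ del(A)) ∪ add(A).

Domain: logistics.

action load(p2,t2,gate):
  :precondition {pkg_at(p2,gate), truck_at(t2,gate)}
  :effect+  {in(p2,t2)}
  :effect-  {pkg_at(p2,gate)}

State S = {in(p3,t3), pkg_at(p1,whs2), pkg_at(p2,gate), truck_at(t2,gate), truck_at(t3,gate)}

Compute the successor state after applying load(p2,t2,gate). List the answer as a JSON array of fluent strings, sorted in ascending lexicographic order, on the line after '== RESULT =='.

Progress:
  pre ⊆ S: {pkg_at(p2,gate), truck_at(t2,gate)} ⊆ S  — applicable
  S \ del = {in(p3,t3), pkg_at(p1,whs2), truck_at(t2,gate), truck_at(t3,gate)}
  ∪ add   = {in(p2,t2), in(p3,t3), pkg_at(p1,whs2), truck_at(t2,gate), truck_at(t3,gate)}

== RESULT ==
["in(p2,t2)", "in(p3,t3)", "pkg_at(p1,whs2)", "truck_at(t2,gate)", "truck_at(t3,gate)"]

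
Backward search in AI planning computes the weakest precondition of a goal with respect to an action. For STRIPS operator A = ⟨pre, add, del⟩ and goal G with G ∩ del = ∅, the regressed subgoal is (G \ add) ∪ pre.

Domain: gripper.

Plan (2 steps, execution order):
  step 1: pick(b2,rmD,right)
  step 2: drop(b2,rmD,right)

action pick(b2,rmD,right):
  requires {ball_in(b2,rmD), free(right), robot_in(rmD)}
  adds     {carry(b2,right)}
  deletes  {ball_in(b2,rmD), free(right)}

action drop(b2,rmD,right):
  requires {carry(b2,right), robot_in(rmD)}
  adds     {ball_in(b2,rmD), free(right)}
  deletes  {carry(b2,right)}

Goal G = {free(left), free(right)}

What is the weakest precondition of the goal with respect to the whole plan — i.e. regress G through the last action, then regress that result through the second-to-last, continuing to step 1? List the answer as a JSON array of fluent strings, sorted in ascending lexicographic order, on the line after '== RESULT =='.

Work backward from the goal:
  through step 2 (drop(b2,rmD,right)): drop {free(right)}, keep {free(left)}, require {carry(b2,right), robot_in(rmD)}
    → {carry(b2,right), free(left), robot_in(rmD)}
  through step 1 (pick(b2,rmD,right)): drop {carry(b2,right)}, keep {free(left), robot_in(rmD)}, require {ball_in(b2,rmD), free(right), robot_in(rmD)}
    → {ball_in(b2,rmD), free(left), free(right), robot_in(rmD)}

== RESULT ==
["ball_in(b2,rmD)", "free(left)", "free(right)", "robot_in(rmD)"]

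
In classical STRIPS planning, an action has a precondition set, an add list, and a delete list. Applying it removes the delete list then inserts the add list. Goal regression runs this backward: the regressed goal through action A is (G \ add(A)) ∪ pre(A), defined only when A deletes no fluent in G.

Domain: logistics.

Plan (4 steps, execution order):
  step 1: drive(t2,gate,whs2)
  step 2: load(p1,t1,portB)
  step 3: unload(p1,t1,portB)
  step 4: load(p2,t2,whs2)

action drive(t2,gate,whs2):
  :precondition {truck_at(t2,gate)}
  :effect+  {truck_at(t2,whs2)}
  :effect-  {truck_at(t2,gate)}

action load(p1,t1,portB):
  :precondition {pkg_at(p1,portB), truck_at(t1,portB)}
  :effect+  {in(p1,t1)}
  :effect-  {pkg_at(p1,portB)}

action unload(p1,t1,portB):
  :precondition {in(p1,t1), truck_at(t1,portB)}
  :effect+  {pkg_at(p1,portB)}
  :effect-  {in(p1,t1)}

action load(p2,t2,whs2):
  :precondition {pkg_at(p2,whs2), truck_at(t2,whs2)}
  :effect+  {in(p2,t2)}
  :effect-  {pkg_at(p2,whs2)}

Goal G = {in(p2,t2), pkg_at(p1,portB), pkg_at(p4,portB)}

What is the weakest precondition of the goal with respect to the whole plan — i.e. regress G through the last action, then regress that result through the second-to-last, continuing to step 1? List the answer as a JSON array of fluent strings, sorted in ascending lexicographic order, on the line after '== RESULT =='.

Work backward from the goal:
  through step 4 (load(p2,t2,whs2)): drop {in(p2,t2)}, keep {pkg_at(p1,portB), pkg_at(p4,portB)}, require {pkg_at(p2,whs2), truck_at(t2,whs2)}
    → {pkg_at(p1,portB), pkg_at(p2,whs2), pkg_at(p4,portB), truck_at(t2,whs2)}
  through step 3 (unload(p1,t1,portB)): drop {pkg_at(p1,portB)}, keep {pkg_at(p2,whs2), pkg_at(p4,portB), truck_at(t2,whs2)}, require {in(p1,t1), truck_at(t1,portB)}
    → {in(p1,t1), pkg_at(p2,whs2), pkg_at(p4,portB), truck_at(t1,portB), truck_at(t2,whs2)}
  through step 2 (load(p1,t1,portB)): drop {in(p1,t1)}, keep {pkg_at(p2,whs2), pkg_at(p4,portB), truck_at(t1,portB), truck_at(t2,whs2)}, require {pkg_at(p1,portB), truck_at(t1,portB)}
    → {pkg_at(p1,portB), pkg_at(p2,whs2), pkg_at(p4,portB), truck_at(t1,portB), truck_at(t2,whs2)}
  through step 1 (drive(t2,gate,whs2)): drop {truck_at(t2,whs2)}, keep {pkg_at(p1,portB), pkg_at(p2,whs2), pkg_at(p4,portB), truck_at(t1,portB)}, require {truck_at(t2,gate)}
    → {pkg_at(p1,portB), pkg_at(p2,whs2), pkg_at(p4,portB), truck_at(t1,portB), truck_at(t2,gate)}

== RESULT ==
["pkg_at(p1,portB)", "pkg_at(p2,whs2)", "pkg_at(p4,portB)", "truck_at(t1,portB)", "truck_at(t2,gate)"]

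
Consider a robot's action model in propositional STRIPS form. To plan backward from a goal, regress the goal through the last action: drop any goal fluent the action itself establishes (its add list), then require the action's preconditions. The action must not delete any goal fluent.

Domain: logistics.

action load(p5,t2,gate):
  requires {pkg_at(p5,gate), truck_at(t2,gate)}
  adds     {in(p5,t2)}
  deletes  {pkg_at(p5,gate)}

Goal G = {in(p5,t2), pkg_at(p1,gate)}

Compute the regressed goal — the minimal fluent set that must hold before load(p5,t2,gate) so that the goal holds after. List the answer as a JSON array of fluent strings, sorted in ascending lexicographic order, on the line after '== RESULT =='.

Compute (G \ add) ∪ pre:
  G ∩ del = {}  (empty — regression defined)
  G \ add = {in(p5,t2), pkg_at(p1,gate)} \ {in(p5,t2)} = {pkg_at(p1,gate)}
  ∪ pre   = {pkg_at(p1,gate)} ∪ {pkg_at(p5,gate), truck_at(t2,gate)}
          = {pkg_at(p1,gate), pkg_at(p5,gate), truck_at(t2,gate)}

== RESULT ==
["pkg_at(p1,gate)", "pkg_at(p5,gate)", "truck_at(t2,gate)"]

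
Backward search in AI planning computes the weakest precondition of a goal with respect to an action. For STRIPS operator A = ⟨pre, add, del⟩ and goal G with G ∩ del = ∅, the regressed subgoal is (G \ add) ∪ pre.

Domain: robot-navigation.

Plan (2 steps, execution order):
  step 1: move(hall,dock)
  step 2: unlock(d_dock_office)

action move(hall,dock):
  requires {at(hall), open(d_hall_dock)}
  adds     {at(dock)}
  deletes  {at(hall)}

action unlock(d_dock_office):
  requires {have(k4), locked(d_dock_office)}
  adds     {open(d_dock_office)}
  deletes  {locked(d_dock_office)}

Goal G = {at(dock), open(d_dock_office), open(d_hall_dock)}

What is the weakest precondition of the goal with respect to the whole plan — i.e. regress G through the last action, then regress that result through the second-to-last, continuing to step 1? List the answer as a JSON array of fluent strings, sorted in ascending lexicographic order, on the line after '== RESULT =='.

Work backward from the goal:
  through step 2 (unlock(d_dock_office)): drop {open(d_dock_office)}, keep {at(dock), open(d_hall_dock)}, require {have(k4), locked(d_dock_office)}
    → {at(dock), have(k4), locked(d_dock_office), open(d_hall_dock)}
  through step 1 (move(hall,dock)): drop {at(dock)}, keep {have(k4), locked(d_dock_office), open(d_hall_dock)}, require {at(hall), open(d_hall_dock)}
    → {at(hall), have(k4), locked(d_dock_office), open(d_hall_dock)}

== RESULT ==
["at(hall)", "have(k4)", "locked(d_dock_office)", "open(d_hall_dock)"]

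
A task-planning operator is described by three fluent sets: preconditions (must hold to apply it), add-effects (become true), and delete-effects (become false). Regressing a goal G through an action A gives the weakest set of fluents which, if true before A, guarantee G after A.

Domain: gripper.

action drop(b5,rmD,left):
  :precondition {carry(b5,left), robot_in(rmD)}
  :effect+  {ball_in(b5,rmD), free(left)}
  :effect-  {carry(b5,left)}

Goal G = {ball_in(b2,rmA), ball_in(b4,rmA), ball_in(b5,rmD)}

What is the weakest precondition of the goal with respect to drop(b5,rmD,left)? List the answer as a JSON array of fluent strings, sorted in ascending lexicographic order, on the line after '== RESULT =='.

Compute (G \ add) ∪ pre:
  G ∩ del = {}  (empty — regression defined)
  G \ add = {ball_in(b2,rmA), ball_in(b4,rmA), ball_in(b5,rmD)} \ {ball_in(b5,rmD), free(left)} = {ball_in(b2,rmA), ball_in(b4,rmA)}
  ∪ pre   = {ball_in(b2,rmA), ball_in(b4,rmA)} ∪ {carry(b5,left), robot_in(rmD)}
          = {ball_in(b2,rmA), ball_in(b4,rmA), carry(b5,left), robot_in(rmD)}

== RESULT ==
["ball_in(b2,rmA)", "ball_in(b4,rmA)", "carry(b5,left)", "robot_in(rmD)"]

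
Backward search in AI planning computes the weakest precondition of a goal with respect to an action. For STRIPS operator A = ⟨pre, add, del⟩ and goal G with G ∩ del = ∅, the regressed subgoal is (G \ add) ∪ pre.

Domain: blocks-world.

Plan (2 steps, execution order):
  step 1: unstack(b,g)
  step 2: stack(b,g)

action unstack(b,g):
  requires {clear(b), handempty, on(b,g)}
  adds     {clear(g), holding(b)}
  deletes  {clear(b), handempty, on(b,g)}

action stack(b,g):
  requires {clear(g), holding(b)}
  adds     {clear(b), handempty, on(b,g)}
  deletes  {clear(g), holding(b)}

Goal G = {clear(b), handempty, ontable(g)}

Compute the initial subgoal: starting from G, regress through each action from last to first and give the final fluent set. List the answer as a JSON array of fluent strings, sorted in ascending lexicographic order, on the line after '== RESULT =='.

Work backward from the goal:
  through step 2 (stack(b,g)): drop {clear(b), handempty}, keep {ontable(g)}, require {clear(g), holding(b)}
    → {clear(g), holding(b), ontable(g)}
  through step 1 (unstack(b,g)): drop {clear(g), holding(b)}, keep {ontable(g)}, require {clear(b), handempty, on(b,g)}
    → {clear(b), handempty, on(b,g), ontable(g)}

== RESULT ==
["clear(b)", "handempty", "on(b,g)", "ontable(g)"]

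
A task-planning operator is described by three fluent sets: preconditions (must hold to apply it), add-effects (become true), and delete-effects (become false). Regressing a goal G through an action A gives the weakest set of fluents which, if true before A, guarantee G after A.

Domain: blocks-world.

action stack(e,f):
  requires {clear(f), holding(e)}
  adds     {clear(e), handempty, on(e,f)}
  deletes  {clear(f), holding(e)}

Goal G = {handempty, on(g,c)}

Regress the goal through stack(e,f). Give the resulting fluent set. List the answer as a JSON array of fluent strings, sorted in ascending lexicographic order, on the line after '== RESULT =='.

Compute (G \ add) ∪ pre:
  G ∩ del = {}  (empty — regression defined)
  G \ add = {handempty, on(g,c)} \ {clear(e), handempty, on(e,f)} = {on(g,c)}
  ∪ pre   = {on(g,c)} ∪ {clear(f), holding(e)}
          = {clear(f), holding(e), on(g,c)}

== RESULT ==
["clear(f)", "holding(e)", "on(g,c)"]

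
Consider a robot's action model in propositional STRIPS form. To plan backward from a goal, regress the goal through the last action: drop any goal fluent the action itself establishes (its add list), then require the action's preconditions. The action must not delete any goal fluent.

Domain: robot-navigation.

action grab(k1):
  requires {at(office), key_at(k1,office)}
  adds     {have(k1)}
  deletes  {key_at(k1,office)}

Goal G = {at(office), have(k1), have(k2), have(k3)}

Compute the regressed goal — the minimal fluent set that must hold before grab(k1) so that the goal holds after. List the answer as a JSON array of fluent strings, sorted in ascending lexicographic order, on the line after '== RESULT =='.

Compute (G \ add) ∪ pre:
  G ∩ del = {}  (empty — regression defined)
  G \ add = {at(office), have(k1), have(k2), have(k3)} \ {have(k1)} = {at(office), have(k2), have(k3)}
  ∪ pre   = {at(office), have(k2), have(k3)} ∪ {at(office), key_at(k1,office)}
          = {at(office), have(k2), have(k3), key_at(k1,office)}

== RESULT ==
["at(office)", "have(k2)", "have(k3)", "key_at(k1,office)"]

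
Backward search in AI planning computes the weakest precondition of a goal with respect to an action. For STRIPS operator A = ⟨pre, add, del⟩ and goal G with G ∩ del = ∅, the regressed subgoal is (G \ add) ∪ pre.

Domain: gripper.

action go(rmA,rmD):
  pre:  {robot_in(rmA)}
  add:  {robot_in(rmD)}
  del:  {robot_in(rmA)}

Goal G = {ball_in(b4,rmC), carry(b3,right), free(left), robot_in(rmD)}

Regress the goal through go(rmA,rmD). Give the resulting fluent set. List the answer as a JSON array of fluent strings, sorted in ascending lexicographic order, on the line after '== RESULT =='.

Regress:
  G ∩ del = {}  (empty — regression defined)
  G \ add = {ball_in(b4,rmC), carry(b3,right), free(left), robot_in(rmD)} \ {robot_in(rmD)} = {ball_in(b4,rmC), carry(b3,right), free(left)}
  ∪ pre   = {ball_in(b4,rmC), carry(b3,right), free(left)} ∪ {robot_in(rmA)}
          = {ball_in(b4,rmC), carry(b3,right), free(left), robot_in(rmA)}

== RESULT ==
["ball_in(b4,rmC)", "carry(b3,right)", "free(left)", "robot_in(rmA)"]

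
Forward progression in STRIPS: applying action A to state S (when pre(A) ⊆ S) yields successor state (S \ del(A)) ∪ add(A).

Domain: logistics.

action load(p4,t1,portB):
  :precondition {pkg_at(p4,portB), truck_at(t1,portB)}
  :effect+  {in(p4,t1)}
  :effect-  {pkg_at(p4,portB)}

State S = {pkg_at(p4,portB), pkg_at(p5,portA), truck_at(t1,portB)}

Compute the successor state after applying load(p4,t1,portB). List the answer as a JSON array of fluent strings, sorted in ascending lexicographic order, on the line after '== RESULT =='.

Progress:
  pre ⊆ S: {pkg_at(p4,portB), truck_at(t1,portB)} ⊆ S  — applicable
  S \ del = {pkg_at(p5,portA), truck_at(t1,portB)}
  ∪ add   = {in(p4,t1), pkg_at(p5,portA), truck_at(t1,portB)}

== RESULT ==
["in(p4,t1)", "pkg_at(p5,portA)", "truck_at(t1,portB)"]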